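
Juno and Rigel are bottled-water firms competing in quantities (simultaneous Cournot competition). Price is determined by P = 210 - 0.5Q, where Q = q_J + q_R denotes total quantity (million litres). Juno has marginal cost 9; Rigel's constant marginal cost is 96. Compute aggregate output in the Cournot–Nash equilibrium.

Juno's profit: π_J = (210 - 0.5Q)q_J - (9q_J). Setting ∂π_J/∂q_J = 0: 201 - q_J - (1/2)(q_R) = 0.
Rigel's first-order condition: 114 - q_R - (1/2)(q_J) = 0.
Best responses: q_J = (201 - (1/2)q_R), q_R = (114 - (1/2)q_J).
Substituting one into the other gives q_J = 192 and q_R = 18.
Total output Q = 192 + 18 = 210.

210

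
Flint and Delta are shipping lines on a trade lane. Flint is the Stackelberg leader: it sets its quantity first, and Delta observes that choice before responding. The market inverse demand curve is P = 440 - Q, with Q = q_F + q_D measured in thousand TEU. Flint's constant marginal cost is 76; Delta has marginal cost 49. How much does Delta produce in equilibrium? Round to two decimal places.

The follower Delta best-responds to any q_F: π_D = (440 - Q)q_D - 49q_D.
∂π_D/∂q_D = 391 - q_F - 2q_D = 0 gives the reaction function q_D = (391 - q_F)/2.
The leader anticipates this reaction. Substituting into P = 440 - Q gives P = 489/2 - (1/2)q_F, so π_F = (489/2 - (1/2)q_F)q_F - 76q_F.
The leader's first-order condition 337/2 - q_F = 0 yields q_F = 337/2.
Then q_D = (391 - 337/2)/2 = 445/4.

111.25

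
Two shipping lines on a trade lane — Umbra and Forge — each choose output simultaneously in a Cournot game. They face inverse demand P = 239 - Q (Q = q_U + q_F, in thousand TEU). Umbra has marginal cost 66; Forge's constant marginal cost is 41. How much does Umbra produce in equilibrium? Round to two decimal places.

49.33

Umbra's profit: π_U = (239 - Q)q_U - (66q_U). Setting ∂π_U/∂q_U = 0: 173 - 2q_U - (q_F) = 0.
Forge's profit: π_F = (239 - Q)q_F - (41q_F). Setting ∂π_F/∂q_F = 0: 198 - 2q_F - (q_U) = 0.
Rearranging gives the reaction functions q_U = (173 - q_F)/2 and q_F = (198 - q_U)/2.
Substituting one into the other gives q_U = 148/3 and q_F = 223/3.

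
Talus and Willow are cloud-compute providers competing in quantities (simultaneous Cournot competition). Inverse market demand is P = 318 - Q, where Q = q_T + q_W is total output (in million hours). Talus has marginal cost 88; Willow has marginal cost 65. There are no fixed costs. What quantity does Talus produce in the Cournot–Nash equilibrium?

69

Talus's profit: π_T = (318 - Q)q_T - (88q_T). Setting ∂π_T/∂q_T = 0: 230 - 2q_T - (q_W) = 0.
Willow's first-order condition: 253 - 2q_W - (q_T) = 0.
Rearranging gives the reaction functions q_T = (230 - q_W)/2 and q_W = (253 - q_T)/2.
Substituting one into the other gives q_T = 69 and q_W = 92.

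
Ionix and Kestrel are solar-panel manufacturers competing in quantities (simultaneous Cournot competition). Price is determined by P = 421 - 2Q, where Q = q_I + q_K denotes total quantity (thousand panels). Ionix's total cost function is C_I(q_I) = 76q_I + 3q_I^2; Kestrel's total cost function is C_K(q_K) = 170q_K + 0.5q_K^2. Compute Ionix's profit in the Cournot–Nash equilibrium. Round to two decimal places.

3534.33

Ionix's profit: π_I = (421 - 2Q)q_I - (76q_I + 3q_I²). Setting ∂π_I/∂q_I = 0: 345 - 10q_I - 2(q_K) = 0.
Kestrel's first-order condition: 251 - 5q_K - 2(q_I) = 0.
Rearranging gives the reaction functions q_I = (345 - 2q_K)/10 and q_K = (251 - 2q_I)/5.
Solving the pair: q_I = 1223/46, q_K = 910/23.
Price P = 421 - 2·66.1522 = 288.6957.
Ionix's profit: 288.6957·(1223/46) - 76·(1223/46) - 3(1223/46)² = 3534.3313.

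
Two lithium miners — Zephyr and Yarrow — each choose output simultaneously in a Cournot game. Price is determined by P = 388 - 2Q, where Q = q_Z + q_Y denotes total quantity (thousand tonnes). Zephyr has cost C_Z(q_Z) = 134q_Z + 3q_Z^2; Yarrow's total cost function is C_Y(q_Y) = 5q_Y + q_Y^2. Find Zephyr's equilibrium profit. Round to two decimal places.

916.08

Zephyr's profit: π_Z = (388 - 2Q)q_Z - (134q_Z + 3q_Z²). Setting ∂π_Z/∂q_Z = 0: 254 - 10q_Z - 2(q_Y) = 0.
Yarrow's profit: π_Y = (388 - 2Q)q_Y - (5q_Y + q_Y²). Setting ∂π_Y/∂q_Y = 0: 383 - 6q_Y - 2(q_Z) = 0.
So q_Z = (254 - 2q_Y)/10 and q_Y = (383 - 2q_Z)/6.
Solving the pair: q_Z = 379/28, q_Y = 1661/28.
Price P = 388 - 2·(510/7) = 1696/7.
Zephyr's profit: (1696/7)·(379/28) - 134·(379/28) - 3(379/28)² = 916.0778.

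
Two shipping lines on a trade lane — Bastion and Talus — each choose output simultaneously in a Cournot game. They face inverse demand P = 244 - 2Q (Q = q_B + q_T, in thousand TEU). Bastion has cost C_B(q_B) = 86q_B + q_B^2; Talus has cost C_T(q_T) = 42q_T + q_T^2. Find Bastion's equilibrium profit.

Bastion's profit: π_B = (244 - 2Q)q_B - (86q_B + q_B²). Setting ∂π_B/∂q_B = 0: 158 - 6q_B - 2(q_T) = 0.
Talus's profit: π_T = (244 - 2Q)q_T - (42q_T + q_T²). Setting ∂π_T/∂q_T = 0: 202 - 6q_T - 2(q_B) = 0.
Rearranging gives the reaction functions q_B = (158 - 2q_T)/6 and q_T = (202 - 2q_B)/6.
Solving the pair: q_B = 17, q_T = 28.
Price P = 244 - 2·45 = 154.
Bastion's profit: 154·17 - 86·17 - 17² = 867.

867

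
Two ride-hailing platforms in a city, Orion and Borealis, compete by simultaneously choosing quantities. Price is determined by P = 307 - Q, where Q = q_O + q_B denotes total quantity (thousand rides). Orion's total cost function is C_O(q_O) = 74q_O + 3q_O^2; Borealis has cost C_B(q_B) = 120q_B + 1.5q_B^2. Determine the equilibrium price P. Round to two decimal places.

Orion's profit: π_O = (307 - Q)q_O - (74q_O + 3q_O²). Setting ∂π_O/∂q_O = 0: 233 - 8q_O - (q_B) = 0.
Borealis's profit: π_B = (307 - Q)q_B - (120q_B + (3/2)q_B²). Setting ∂π_B/∂q_B = 0: 187 - 5q_B - (q_O) = 0.
Best responses: q_O = (233 - q_B)/8, q_B = (187 - q_O)/5.
Solving the pair: q_O = 326/13, q_B = 421/13.
Total output Q = 747/13, so price P = 307 - 747/13 = 249.5385.

249.54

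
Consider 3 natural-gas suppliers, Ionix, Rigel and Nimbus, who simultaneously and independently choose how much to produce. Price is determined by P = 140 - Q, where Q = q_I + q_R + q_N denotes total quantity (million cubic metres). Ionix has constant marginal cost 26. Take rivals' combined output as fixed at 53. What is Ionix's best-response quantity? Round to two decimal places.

30.50

With rivals' combined output fixed at 53, Ionix's profit is π_I = (140 - 53 - q_I)q_I - (26q_I) = (87 - q_I)q_I - (26q_I).
∂π_I/∂q_I = 61 - 2q_I = 0, so q_I = 61/2.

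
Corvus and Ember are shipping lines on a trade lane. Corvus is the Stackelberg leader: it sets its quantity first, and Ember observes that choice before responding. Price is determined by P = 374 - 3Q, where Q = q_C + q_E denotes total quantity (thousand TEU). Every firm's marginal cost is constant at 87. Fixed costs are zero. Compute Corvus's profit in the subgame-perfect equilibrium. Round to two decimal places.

The follower Ember best-responds to any q_C: π_E = (374 - 3Q)q_E - 87q_E.
Setting the follower's marginal profit to zero, 287 - 3q_C - 6q_E = 0, i.e. q_E = (287 - 3q_C)/6.
The leader anticipates this reaction. Substituting into P = 374 - 3Q gives P = 461/2 - (3/2)q_C, so π_C = (461/2 - (3/2)q_C)q_C - 87q_C.
Maximising: ∂π_C/∂q_C = 287/2 - 3q_C = 0, giving q_C = 287/6.
Then q_E = (287 - 3·(287/6))/6 = 287/12.
Price P = 374 - 3·(287/4) = 635/4.
Corvus's profit: (635/4 - 87)·(287/6) = 3432.0417.

3432.04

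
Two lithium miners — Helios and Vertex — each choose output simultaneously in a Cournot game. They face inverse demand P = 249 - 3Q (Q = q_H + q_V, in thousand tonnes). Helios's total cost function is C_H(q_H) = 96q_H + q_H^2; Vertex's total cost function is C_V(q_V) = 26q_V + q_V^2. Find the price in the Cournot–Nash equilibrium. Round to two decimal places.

146.45

Helios's profit: π_H = (249 - 3Q)q_H - (96q_H + q_H²). Setting ∂π_H/∂q_H = 0: 153 - 8q_H - 3(q_V) = 0.
Vertex's first-order condition: 223 - 8q_V - 3(q_H) = 0.
Rearranging gives the reaction functions q_H = (153 - 3q_V)/8 and q_V = (223 - 3q_H)/8.
Substituting one into the other gives q_H = 111/11 and q_V = 265/11.
Total output Q = 376/11, so price P = 249 - 3·(376/11) = 1611/11.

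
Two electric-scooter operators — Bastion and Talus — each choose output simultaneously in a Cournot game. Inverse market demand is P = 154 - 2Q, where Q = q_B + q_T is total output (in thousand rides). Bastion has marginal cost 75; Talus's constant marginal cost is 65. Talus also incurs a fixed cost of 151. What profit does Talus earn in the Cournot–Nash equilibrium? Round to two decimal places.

393.50

Bastion's profit: π_B = (154 - 2Q)q_B - (75q_B). Setting ∂π_B/∂q_B = 0: 79 - 4q_B - 2(q_T) = 0.
Talus's profit: π_T = (154 - 2Q)q_T - (65q_T). Setting ∂π_T/∂q_T = 0: 89 - 4q_T - 2(q_B) = 0.
So q_B = (79 - 2q_T)/4 and q_T = (89 - 2q_B)/4.
Solving the pair: q_B = 23/2, q_T = 33/2.
Price P = 154 - 2·28 = 98.
Talus's profit: (98 - 65)·(33/2) - 151 = 787/2.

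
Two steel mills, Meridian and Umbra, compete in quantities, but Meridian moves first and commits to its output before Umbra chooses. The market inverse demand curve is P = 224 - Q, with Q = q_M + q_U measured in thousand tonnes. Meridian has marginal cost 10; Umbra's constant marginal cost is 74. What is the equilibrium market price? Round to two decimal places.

79.50

The follower Umbra best-responds to any q_M: π_U = (224 - Q)q_U - 74q_U.
Follower FOC: 150 - q_M - 2q_U = 0, so q_U(q_M) = (150 - q_M)/2.
The leader anticipates this reaction. Substituting into P = 224 - Q gives P = 149 - (1/2)q_M, so π_M = (149 - (1/2)q_M)q_M - 10q_M.
The leader's first-order condition 139 - q_M = 0 yields q_M = 139.
Then q_U = (150 - 139)/2 = 11/2.
Total output Q = 289/2, so price P = 224 - 289/2 = 159/2.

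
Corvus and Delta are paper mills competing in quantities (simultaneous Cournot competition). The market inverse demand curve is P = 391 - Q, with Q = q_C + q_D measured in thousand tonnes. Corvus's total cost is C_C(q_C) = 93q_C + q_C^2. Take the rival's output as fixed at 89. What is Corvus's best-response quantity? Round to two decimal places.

52.25

With the rival's output fixed at 89, Corvus's profit is π_C = (391 - 89 - q_C)q_C - (93q_C + q_C²) = (302 - q_C)q_C - (93q_C + q_C²).
∂π_C/∂q_C = 209 - 4q_C = 0, so q_C = 209/4.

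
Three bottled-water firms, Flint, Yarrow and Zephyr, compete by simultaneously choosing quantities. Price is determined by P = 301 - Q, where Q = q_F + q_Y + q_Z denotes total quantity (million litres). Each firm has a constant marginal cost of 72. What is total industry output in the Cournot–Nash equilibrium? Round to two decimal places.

A representative firm's profit is π_i = q_i(301 - Q) - 72q_i.
First-order condition (treating rivals' output as given): 229 - 2q_i - Σ_{j≠i} q_j = 0.
With identical firms every q_j equals q_i, so Σ_{j≠i} q_j = 2q_i and 229 = 4q_i, giving q_i = 229/4.
Total output Q = 229/4 + 229/4 + 229/4 = 687/4.

171.75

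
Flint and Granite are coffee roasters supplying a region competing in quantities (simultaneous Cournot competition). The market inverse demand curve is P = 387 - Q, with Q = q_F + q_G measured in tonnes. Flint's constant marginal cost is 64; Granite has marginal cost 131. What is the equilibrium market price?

Flint's profit: π_F = (387 - Q)q_F - (64q_F). Setting ∂π_F/∂q_F = 0: 323 - 2q_F - (q_G) = 0.
Granite's first-order condition: 256 - 2q_G - (q_F) = 0.
Best responses: q_F = (323 - q_G)/2, q_G = (256 - q_F)/2.
Substituting one into the other gives q_F = 130 and q_G = 63.
Total output Q = 193, so price P = 387 - 193 = 194.

194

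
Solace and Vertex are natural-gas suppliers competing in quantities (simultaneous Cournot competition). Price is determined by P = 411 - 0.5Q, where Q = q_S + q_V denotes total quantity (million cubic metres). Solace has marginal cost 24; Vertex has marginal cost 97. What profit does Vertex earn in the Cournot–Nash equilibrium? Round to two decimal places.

12906.89

Solace's profit: π_S = (411 - 0.5Q)q_S - (24q_S). Setting ∂π_S/∂q_S = 0: 387 - q_S - (1/2)(q_V) = 0.
Vertex's profit: π_V = (411 - 0.5Q)q_V - (97q_V). Setting ∂π_V/∂q_V = 0: 314 - q_V - (1/2)(q_S) = 0.
Best responses: q_S = (387 - (1/2)q_V), q_V = (314 - (1/2)q_S).
Substituting one into the other gives q_S = 920/3 and q_V = 482/3.
Price P = 411 - (1/2)·(1402/3) = 532/3.
Vertex's profit: (532/3 - 97)·(482/3) = 12906.8889.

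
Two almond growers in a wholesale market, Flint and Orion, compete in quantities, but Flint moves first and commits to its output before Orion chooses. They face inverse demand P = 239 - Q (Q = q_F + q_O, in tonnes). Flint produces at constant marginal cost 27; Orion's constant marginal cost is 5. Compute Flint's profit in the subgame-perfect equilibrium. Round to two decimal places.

Solve by backward induction. Given q_F, the follower Orion maximises π_O = (239 - q_F - q_O)q_O - 5q_O.
Follower FOC: 234 - q_F - 2q_O = 0, so q_O(q_F) = (234 - q_F)/2.
The leader anticipates this reaction. Substituting into P = 239 - Q gives P = 122 - (1/2)q_F, so π_F = (122 - (1/2)q_F)q_F - 27q_F.
Maximising: ∂π_F/∂q_F = 95 - q_F = 0, giving q_F = 95.
Then q_O = (234 - 95)/2 = 139/2.
Price P = 239 - 329/2 = 149/2.
Flint's profit: (149/2 - 27)·95 = 4512.5000.

4512.50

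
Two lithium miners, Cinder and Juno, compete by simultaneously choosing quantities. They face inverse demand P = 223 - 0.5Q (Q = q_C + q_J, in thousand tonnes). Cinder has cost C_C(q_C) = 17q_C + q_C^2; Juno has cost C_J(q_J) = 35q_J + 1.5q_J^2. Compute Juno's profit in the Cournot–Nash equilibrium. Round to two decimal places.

3078.62

Cinder's profit: π_C = (223 - 0.5Q)q_C - (17q_C + q_C²). Setting ∂π_C/∂q_C = 0: 206 - 3q_C - (1/2)(q_J) = 0.
Juno's first-order condition: 188 - 4q_J - (1/2)(q_C) = 0.
So q_C = (206 - (1/2)q_J)/3 and q_J = (188 - (1/2)q_C)/4.
Substituting one into the other gives q_C = 62.1277 and q_J = 1844/47.
Price P = 223 - (1/2)·101.3617 = 172.3191.
Juno's profit: 172.3191·(1844/47) - 35·(1844/47) - (3/2)(1844/47)² = 3078.6202.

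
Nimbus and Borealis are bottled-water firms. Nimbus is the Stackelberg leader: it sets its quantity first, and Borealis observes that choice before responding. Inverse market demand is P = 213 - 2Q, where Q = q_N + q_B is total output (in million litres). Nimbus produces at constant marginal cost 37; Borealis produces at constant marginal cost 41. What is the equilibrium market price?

82

The follower Borealis best-responds to any q_N: π_B = (213 - 2Q)q_B - 41q_B.
Follower FOC: 172 - 2q_N - 4q_B = 0, so q_B(q_N) = (172 - 2q_N)/4.
Nimbus substitutes q_B(q_N) into its own profit: π_N = q_N(213 - 2q_N - (172 - 2q_N)/2) - 37q_N = (127 - q_N)q_N - 37q_N.
The leader's first-order condition 90 - 2q_N = 0 yields q_N = 45.
Then q_B = (172 - 2·45)/4 = 41/2.
Total output Q = 131/2, so price P = 213 - 2·(131/2) = 82.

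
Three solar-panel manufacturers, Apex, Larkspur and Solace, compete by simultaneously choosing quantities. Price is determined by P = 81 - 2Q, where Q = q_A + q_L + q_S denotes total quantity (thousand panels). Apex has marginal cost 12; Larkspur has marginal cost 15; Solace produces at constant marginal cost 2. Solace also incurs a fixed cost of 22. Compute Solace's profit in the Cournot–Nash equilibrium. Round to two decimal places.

Apex's profit: π_A = (81 - 2Q)q_A - (12q_A). Setting ∂π_A/∂q_A = 0: 69 - 4q_A - 2(q_L + q_S) = 0.
Larkspur's profit: π_L = (81 - 2Q)q_L - (15q_L). Setting ∂π_L/∂q_L = 0: 66 - 4q_L - 2(q_A + q_S) = 0.
Solace's first-order condition: 79 - 4q_S - 2(q_A + q_L) = 0.
Adding the 3 conditions: 214 − 4Q − 4Q = 0, i.e. Q = 107/4.
Back-substituting: q_A = (69 − 107/2)/2 = 31/4, q_L = (66 − 107/2)/2 = 25/4, q_S = (79 − 107/2)/2 = 51/4.
Price P = 81 - 2·(107/4) = 55/2.
Solace's profit: (55/2 - 2)·(51/4) - 22 = 303.1250.

303.13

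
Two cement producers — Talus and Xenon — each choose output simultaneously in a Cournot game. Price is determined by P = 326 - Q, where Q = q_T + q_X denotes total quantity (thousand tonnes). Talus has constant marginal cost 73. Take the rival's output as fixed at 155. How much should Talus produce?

With the rival's output fixed at 155, Talus's profit is π_T = (326 - 155 - q_T)q_T - (73q_T) = (171 - q_T)q_T - (73q_T).
∂π_T/∂q_T = 98 - 2q_T = 0, so q_T = 49.

49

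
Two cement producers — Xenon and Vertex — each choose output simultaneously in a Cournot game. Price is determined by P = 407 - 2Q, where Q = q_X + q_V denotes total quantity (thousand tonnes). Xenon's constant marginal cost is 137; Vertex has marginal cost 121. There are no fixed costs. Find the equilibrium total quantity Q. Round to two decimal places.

Xenon's profit: π_X = (407 - 2Q)q_X - (137q_X). Setting ∂π_X/∂q_X = 0: 270 - 4q_X - 2(q_V) = 0.
Vertex's first-order condition: 286 - 4q_V - 2(q_X) = 0.
Best responses: q_X = (270 - 2q_V)/4, q_V = (286 - 2q_X)/4.
Solving the pair: q_X = 127/3, q_V = 151/3.
Total output Q = 127/3 + 151/3 = 278/3.

92.67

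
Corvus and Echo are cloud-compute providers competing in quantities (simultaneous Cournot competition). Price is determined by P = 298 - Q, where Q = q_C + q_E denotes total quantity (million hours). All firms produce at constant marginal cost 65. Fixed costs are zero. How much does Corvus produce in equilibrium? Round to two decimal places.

77.67

Each firm earns π_i = (298 - Q)q_i - 65q_i.
First-order condition (treating rivals' output as given): 233 - 2q_i - q_j = 0.
With identical firms every q_j equals q_i, so q_j = q_i and 233 = 3q_i, giving q_i = 233/3.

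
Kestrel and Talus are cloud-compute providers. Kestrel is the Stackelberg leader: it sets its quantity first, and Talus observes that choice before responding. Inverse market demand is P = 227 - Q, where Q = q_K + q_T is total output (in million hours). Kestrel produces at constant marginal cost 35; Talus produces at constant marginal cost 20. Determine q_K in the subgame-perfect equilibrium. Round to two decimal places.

88.50

Solve by backward induction. Given q_K, the follower Talus maximises π_T = (227 - q_K - q_T)q_T - 20q_T.
Follower FOC: 207 - q_K - 2q_T = 0, so q_T(q_K) = (207 - q_K)/2.
Kestrel substitutes q_T(q_K) into its own profit: π_K = q_K(227 - q_K - (207 - q_K)/2) - 35q_K = (247/2 - (1/2)q_K)q_K - 35q_K.
Maximising: ∂π_K/∂q_K = 177/2 - q_K = 0, giving q_K = 177/2.
Then q_T = (207 - 177/2)/2 = 237/4.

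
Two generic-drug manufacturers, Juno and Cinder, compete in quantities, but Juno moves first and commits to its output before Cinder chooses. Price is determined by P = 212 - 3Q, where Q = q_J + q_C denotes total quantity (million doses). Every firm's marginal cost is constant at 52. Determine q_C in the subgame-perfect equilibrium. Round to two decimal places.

13.33

The follower Cinder best-responds to any q_J: π_C = (212 - 3Q)q_C - 52q_C.
Setting the follower's marginal profit to zero, 160 - 3q_J - 6q_C = 0, i.e. q_C = (160 - 3q_J)/6.
The leader anticipates this reaction. Substituting into P = 212 - 3Q gives P = 132 - (3/2)q_J, so π_J = (132 - (3/2)q_J)q_J - 52q_J.
The leader's first-order condition 80 - 3q_J = 0 yields q_J = 80/3.
Then q_C = (160 - 3·(80/3))/6 = 40/3.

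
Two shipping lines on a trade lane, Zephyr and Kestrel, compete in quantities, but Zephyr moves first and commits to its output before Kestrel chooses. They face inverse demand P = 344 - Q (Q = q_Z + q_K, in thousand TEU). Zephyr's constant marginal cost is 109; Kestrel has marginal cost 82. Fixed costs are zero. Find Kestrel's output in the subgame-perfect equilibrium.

79

The follower Kestrel best-responds to any q_Z: π_K = (344 - Q)q_K - 82q_K.
Follower FOC: 262 - q_Z - 2q_K = 0, so q_K(q_Z) = (262 - q_Z)/2.
The leader anticipates this reaction. Substituting into P = 344 - Q gives P = 213 - (1/2)q_Z, so π_Z = (213 - (1/2)q_Z)q_Z - 109q_Z.
The leader's first-order condition 104 - q_Z = 0 yields q_Z = 104.
Then q_K = (262 - 104)/2 = 79.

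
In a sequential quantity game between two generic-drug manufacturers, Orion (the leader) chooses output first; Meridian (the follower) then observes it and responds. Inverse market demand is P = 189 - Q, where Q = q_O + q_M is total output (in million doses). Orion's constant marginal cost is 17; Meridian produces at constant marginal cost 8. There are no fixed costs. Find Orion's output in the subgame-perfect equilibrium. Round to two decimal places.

The follower Meridian best-responds to any q_O: π_M = (189 - Q)q_M - 8q_M.
Setting the follower's marginal profit to zero, 181 - q_O - 2q_M = 0, i.e. q_M = (181 - q_O)/2.
The leader anticipates this reaction. Substituting into P = 189 - Q gives P = 197/2 - (1/2)q_O, so π_O = (197/2 - (1/2)q_O)q_O - 17q_O.
Maximising: ∂π_O/∂q_O = 163/2 - q_O = 0, giving q_O = 163/2.
Then q_M = (181 - 163/2)/2 = 199/4.

81.50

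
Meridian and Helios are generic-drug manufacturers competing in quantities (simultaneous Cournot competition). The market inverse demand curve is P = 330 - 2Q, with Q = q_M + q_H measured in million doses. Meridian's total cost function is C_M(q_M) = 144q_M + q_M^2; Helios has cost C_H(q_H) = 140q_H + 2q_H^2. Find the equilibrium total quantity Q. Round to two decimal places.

42.64

Meridian's profit: π_M = (330 - 2Q)q_M - (144q_M + q_M²). Setting ∂π_M/∂q_M = 0: 186 - 6q_M - 2(q_H) = 0.
Helios's first-order condition: 190 - 8q_H - 2(q_M) = 0.
Rearranging gives the reaction functions q_M = (186 - 2q_H)/6 and q_H = (190 - 2q_M)/8.
Solving the pair: q_M = 277/11, q_H = 192/11.
Total output Q = 277/11 + 192/11 = 469/11.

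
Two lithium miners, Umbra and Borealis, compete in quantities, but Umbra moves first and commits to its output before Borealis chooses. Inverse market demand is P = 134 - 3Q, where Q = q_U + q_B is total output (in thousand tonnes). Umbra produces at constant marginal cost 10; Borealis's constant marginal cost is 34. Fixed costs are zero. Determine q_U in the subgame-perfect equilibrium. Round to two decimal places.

The follower Borealis best-responds to any q_U: π_B = (134 - 3Q)q_B - 34q_B.
Setting the follower's marginal profit to zero, 100 - 3q_U - 6q_B = 0, i.e. q_B = (100 - 3q_U)/6.
Umbra substitutes q_B(q_U) into its own profit: π_U = q_U(134 - 3q_U - (100 - 3q_U)/2) - 10q_U = (84 - (3/2)q_U)q_U - 10q_U.
The leader's first-order condition 74 - 3q_U = 0 yields q_U = 74/3.
Then q_B = (100 - 3·(74/3))/6 = 13/3.

24.67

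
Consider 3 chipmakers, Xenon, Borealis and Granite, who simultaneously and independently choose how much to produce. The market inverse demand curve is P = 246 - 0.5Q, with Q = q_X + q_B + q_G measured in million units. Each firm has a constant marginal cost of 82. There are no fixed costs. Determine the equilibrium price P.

A representative firm's profit is π_i = q_i(246 - 0.5Q) - 82q_i.
Setting ∂π_i/∂q_i = 0 with rivals' quantities fixed: 164 - q_i - (1/2)·Σ_{j≠i} q_j = 0.
With identical firms every q_j equals q_i, so Σ_{j≠i} q_j = 2q_i and 164 = 2q_i, giving q_i = 82.
Total output Q = 246, so price P = 246 - (1/2)·246 = 123.

123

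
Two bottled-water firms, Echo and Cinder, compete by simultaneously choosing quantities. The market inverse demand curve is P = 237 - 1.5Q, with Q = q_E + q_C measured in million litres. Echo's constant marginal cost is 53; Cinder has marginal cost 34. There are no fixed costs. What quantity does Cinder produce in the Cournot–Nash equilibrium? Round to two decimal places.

Echo's profit: π_E = (237 - 1.5Q)q_E - (53q_E). Setting ∂π_E/∂q_E = 0: 184 - 3q_E - (3/2)(q_C) = 0.
Cinder's profit: π_C = (237 - 1.5Q)q_C - (34q_C). Setting ∂π_C/∂q_C = 0: 203 - 3q_C - (3/2)(q_E) = 0.
Rearranging gives the reaction functions q_E = (184 - (3/2)q_C)/3 and q_C = (203 - (3/2)q_E)/3.
Substituting one into the other gives q_E = 110/3 and q_C = 148/3.

49.33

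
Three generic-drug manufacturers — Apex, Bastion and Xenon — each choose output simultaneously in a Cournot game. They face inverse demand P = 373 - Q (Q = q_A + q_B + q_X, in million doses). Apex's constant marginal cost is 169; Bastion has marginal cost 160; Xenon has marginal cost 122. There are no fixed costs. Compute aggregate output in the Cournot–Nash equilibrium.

167

Apex's profit: π_A = (373 - Q)q_A - (169q_A). Setting ∂π_A/∂q_A = 0: 204 - 2q_A - (q_B + q_X) = 0.
Bastion's first-order condition: 213 - 2q_B - (q_A + q_X) = 0.
Xenon's first-order condition: 251 - 2q_X - (q_A + q_B) = 0.
Adding the 3 first-order conditions: 668 − 4Q = 0, so Q = 167.
Back-substituting: q_A = (204 − 167) = 37, q_B = (213 − 167) = 46, q_X = (251 − 167) = 84.
Total output Q = 37 + 46 + 84 = 167.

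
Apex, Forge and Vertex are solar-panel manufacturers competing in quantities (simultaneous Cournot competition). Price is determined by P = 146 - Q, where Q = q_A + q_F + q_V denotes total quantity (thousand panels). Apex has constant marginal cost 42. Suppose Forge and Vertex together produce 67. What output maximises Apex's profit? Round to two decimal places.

With rivals' combined output fixed at 67, Apex's profit is π_A = (146 - 67 - q_A)q_A - (42q_A) = (79 - q_A)q_A - (42q_A).
∂π_A/∂q_A = 37 - 2q_A = 0, so q_A = 37/2.

18.50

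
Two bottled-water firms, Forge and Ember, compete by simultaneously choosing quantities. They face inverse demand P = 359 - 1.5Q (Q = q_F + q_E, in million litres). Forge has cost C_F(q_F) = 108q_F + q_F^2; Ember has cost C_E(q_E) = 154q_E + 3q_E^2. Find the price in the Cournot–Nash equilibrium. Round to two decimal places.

267.77

Forge's profit: π_F = (359 - 1.5Q)q_F - (108q_F + q_F²). Setting ∂π_F/∂q_F = 0: 251 - 5q_F - (3/2)(q_E) = 0.
Ember's profit: π_E = (359 - 1.5Q)q_E - (154q_E + 3q_E²). Setting ∂π_E/∂q_E = 0: 205 - 9q_E - (3/2)(q_F) = 0.
Best responses: q_F = (251 - (3/2)q_E)/5, q_E = (205 - (3/2)q_F)/9.
Solving the pair: q_F = 45.6491, q_E = 15.1696.
Total output Q = 60.8187, so price P = 359 - (3/2)·60.8187 = 267.7719.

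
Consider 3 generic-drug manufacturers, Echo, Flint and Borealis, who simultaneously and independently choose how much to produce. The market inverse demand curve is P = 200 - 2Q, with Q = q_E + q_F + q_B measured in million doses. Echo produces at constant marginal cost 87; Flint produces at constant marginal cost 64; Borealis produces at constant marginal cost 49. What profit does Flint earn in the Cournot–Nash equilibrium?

648

Echo's profit: π_E = (200 - 2Q)q_E - (87q_E). Setting ∂π_E/∂q_E = 0: 113 - 4q_E - 2(q_F + q_B) = 0.
Flint's first-order condition: 136 - 4q_F - 2(q_E + q_B) = 0.
Borealis's profit: π_B = (200 - 2Q)q_B - (49q_B). Setting ∂π_B/∂q_B = 0: 151 - 4q_B - 2(q_E + q_F) = 0.
Adding the 3 conditions: 400 − 4Q − 4Q = 0, i.e. Q = 50.
Back-substituting: q_E = (113 − 100)/2 = 13/2, q_F = (136 − 100)/2 = 18, q_B = (151 − 100)/2 = 51/2.
Price P = 200 - 2·50 = 100.
Flint's profit: (100 - 64)·18 = 648.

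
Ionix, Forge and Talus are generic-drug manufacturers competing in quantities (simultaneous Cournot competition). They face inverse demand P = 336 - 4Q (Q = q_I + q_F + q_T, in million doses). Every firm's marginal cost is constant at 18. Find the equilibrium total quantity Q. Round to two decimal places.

59.63

A representative firm's profit is π_i = q_i(336 - 4Q) - 18q_i.
Setting ∂π_i/∂q_i = 0 with rivals' quantities fixed: 318 - 8q_i - 4·Σ_{j≠i} q_j = 0.
By symmetry each firm produces the same amount; substituting Σ_{j≠i} q_j = 2q_i yields q_i = 318/16 = 159/8.
Total output Q = 159/8 + 159/8 + 159/8 = 477/8.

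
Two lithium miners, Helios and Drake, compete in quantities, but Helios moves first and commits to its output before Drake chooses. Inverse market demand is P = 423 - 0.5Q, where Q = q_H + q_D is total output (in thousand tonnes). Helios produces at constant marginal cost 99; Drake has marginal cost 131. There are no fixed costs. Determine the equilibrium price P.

188

Solve by backward induction. Given q_H, the follower Drake maximises π_D = (423 - (1/2)q_H - (1/2)q_D)q_D - 131q_D.
∂π_D/∂q_D = 292 - (1/2)q_H - q_D = 0 gives the reaction function q_D = (292 - (1/2)q_H).
Helios substitutes q_D(q_H) into its own profit: π_H = q_H(423 - (1/2)q_H - (292 - (1/2)q_H)/2) - 99q_H = (277 - (1/4)q_H)q_H - 99q_H.
The leader's first-order condition 178 - (1/2)q_H = 0 yields q_H = 356.
Then q_D = (292 - (1/2)·356) = 114.
Total output Q = 470, so price P = 423 - (1/2)·470 = 188.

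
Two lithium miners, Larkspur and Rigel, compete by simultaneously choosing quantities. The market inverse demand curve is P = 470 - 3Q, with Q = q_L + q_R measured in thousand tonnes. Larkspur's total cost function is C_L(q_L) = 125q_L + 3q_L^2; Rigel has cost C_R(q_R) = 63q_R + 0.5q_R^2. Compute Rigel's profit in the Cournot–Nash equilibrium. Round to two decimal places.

Larkspur's profit: π_L = (470 - 3Q)q_L - (125q_L + 3q_L²). Setting ∂π_L/∂q_L = 0: 345 - 12q_L - 3(q_R) = 0.
Rigel's profit: π_R = (470 - 3Q)q_R - (63q_R + (1/2)q_R²). Setting ∂π_R/∂q_R = 0: 407 - 7q_R - 3(q_L) = 0.
Best responses: q_L = (345 - 3q_R)/12, q_R = (407 - 3q_L)/7.
Solving the pair: q_L = 398/25, q_R = 1283/25.
Price P = 470 - 3·(1681/25) = 268.2800.
Rigel's profit: 268.2800·(1283/25) - 63·(1283/25) - (1/2)(1283/25)² = 9218.0984.

9218.10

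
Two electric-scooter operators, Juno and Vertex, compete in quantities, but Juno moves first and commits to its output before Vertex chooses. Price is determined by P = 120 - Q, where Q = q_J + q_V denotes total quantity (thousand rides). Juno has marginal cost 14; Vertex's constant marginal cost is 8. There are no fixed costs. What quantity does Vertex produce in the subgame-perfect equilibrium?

31

Solve by backward induction. Given q_J, the follower Vertex maximises π_V = (120 - q_J - q_V)q_V - 8q_V.
∂π_V/∂q_V = 112 - q_J - 2q_V = 0 gives the reaction function q_V = (112 - q_J)/2.
Juno substitutes q_V(q_J) into its own profit: π_J = q_J(120 - q_J - (112 - q_J)/2) - 14q_J = (64 - (1/2)q_J)q_J - 14q_J.
Maximising: ∂π_J/∂q_J = 50 - q_J = 0, giving q_J = 50.
Then q_V = (112 - 50)/2 = 31.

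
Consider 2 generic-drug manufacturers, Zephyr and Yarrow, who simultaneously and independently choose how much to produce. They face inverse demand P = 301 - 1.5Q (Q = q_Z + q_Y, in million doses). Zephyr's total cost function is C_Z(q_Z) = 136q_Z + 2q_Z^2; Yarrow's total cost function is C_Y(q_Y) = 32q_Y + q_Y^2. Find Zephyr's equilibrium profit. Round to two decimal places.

Zephyr's profit: π_Z = (301 - 1.5Q)q_Z - (136q_Z + 2q_Z²). Setting ∂π_Z/∂q_Z = 0: 165 - 7q_Z - (3/2)(q_Y) = 0.
Yarrow's first-order condition: 269 - 5q_Y - (3/2)(q_Z) = 0.
Rearranging gives the reaction functions q_Z = (165 - (3/2)q_Y)/7 and q_Y = (269 - (3/2)q_Z)/5.
Solving the pair: q_Z = 1686/131, q_Y = 49.9389.
Price P = 301 - (3/2)·62.8092 = 206.7863.
Zephyr's profit: 206.7863·(1686/131) - 136·(1686/131) - 2(1686/131)² = 579.7498.

579.75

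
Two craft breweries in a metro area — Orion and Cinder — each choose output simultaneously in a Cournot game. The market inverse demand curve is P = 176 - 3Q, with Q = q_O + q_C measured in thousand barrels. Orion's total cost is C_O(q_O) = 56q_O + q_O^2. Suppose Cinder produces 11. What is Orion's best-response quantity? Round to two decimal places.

10.88

With the rival's output fixed at 11, Orion's profit is π_O = (176 - 3·11 - 3q_O)q_O - (56q_O + q_O²) = (143 - 3q_O)q_O - (56q_O + q_O²).
∂π_O/∂q_O = 87 - 8q_O = 0, so q_O = 87/8.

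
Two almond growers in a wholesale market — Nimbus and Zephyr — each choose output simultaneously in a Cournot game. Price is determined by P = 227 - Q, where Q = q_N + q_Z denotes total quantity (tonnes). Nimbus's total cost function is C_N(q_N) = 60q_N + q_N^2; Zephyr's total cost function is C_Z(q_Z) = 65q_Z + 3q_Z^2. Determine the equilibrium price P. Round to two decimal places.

Nimbus's profit: π_N = (227 - Q)q_N - (60q_N + q_N²). Setting ∂π_N/∂q_N = 0: 167 - 4q_N - (q_Z) = 0.
Zephyr's first-order condition: 162 - 8q_Z - (q_N) = 0.
Rearranging gives the reaction functions q_N = (167 - q_Z)/4 and q_Z = (162 - q_N)/8.
Solving the pair: q_N = 1174/31, q_Z = 481/31.
Total output Q = 1655/31, so price P = 227 - 1655/31 = 173.6129.

173.61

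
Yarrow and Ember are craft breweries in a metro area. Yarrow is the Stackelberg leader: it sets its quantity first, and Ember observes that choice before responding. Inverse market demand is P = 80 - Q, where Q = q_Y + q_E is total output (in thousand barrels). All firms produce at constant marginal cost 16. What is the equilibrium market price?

Solve by backward induction. Given q_Y, the follower Ember maximises π_E = (80 - q_Y - q_E)q_E - 16q_E.
∂π_E/∂q_E = 64 - q_Y - 2q_E = 0 gives the reaction function q_E = (64 - q_Y)/2.
Yarrow substitutes q_E(q_Y) into its own profit: π_Y = q_Y(80 - q_Y - (64 - q_Y)/2) - 16q_Y = (48 - (1/2)q_Y)q_Y - 16q_Y.
Maximising: ∂π_Y/∂q_Y = 32 - q_Y = 0, giving q_Y = 32.
Then q_E = (64 - 32)/2 = 16.
Total output Q = 48, so price P = 80 - 48 = 32.

32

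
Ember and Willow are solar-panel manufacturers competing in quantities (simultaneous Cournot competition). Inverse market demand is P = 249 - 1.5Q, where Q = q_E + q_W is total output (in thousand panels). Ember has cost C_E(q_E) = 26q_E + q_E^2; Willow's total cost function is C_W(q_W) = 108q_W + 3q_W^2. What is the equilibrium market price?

173

Ember's profit: π_E = (249 - 1.5Q)q_E - (26q_E + q_E²). Setting ∂π_E/∂q_E = 0: 223 - 5q_E - (3/2)(q_W) = 0.
Willow's first-order condition: 141 - 9q_W - (3/2)(q_E) = 0.
Rearranging gives the reaction functions q_E = (223 - (3/2)q_W)/5 and q_W = (141 - (3/2)q_E)/9.
Solving the pair: q_E = 42, q_W = 26/3.
Total output Q = 152/3, so price P = 249 - (3/2)·(152/3) = 173.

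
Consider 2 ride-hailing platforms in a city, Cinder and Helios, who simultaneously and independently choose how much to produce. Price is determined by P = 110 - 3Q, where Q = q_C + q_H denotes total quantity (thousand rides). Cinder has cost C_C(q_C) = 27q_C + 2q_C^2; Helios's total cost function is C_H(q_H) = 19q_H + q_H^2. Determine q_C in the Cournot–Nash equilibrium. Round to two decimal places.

Cinder's profit: π_C = (110 - 3Q)q_C - (27q_C + 2q_C²). Setting ∂π_C/∂q_C = 0: 83 - 10q_C - 3(q_H) = 0.
Helios's first-order condition: 91 - 8q_H - 3(q_C) = 0.
Rearranging gives the reaction functions q_C = (83 - 3q_H)/10 and q_H = (91 - 3q_C)/8.
Solving the pair: q_C = 391/71, q_H = 661/71.

5.51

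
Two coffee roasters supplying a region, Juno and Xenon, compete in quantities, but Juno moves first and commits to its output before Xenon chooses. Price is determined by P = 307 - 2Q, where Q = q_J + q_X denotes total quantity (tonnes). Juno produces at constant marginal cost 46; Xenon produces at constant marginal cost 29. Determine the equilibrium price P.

The follower Xenon best-responds to any q_J: π_X = (307 - 2Q)q_X - 29q_X.
∂π_X/∂q_X = 278 - 2q_J - 4q_X = 0 gives the reaction function q_X = (278 - 2q_J)/4.
Juno substitutes q_X(q_J) into its own profit: π_J = q_J(307 - 2q_J - (278 - 2q_J)/2) - 46q_J = (168 - q_J)q_J - 46q_J.
Maximising: ∂π_J/∂q_J = 122 - 2q_J = 0, giving q_J = 61.
Then q_X = (278 - 2·61)/4 = 39.
Total output Q = 100, so price P = 307 - 2·100 = 107.

107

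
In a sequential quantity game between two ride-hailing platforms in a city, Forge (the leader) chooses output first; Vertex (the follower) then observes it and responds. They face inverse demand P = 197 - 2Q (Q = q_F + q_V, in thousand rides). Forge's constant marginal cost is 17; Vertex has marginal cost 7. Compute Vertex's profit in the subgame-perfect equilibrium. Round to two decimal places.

The follower Vertex best-responds to any q_F: π_V = (197 - 2Q)q_V - 7q_V.
∂π_V/∂q_V = 190 - 2q_F - 4q_V = 0 gives the reaction function q_V = (190 - 2q_F)/4.
The leader anticipates this reaction. Substituting into P = 197 - 2Q gives P = 102 - q_F, so π_F = (102 - q_F)q_F - 17q_F.
Leader FOC: 85 - 2q_F = 0, so q_F = 85/2.
Then q_V = (190 - 2·(85/2))/4 = 105/4.
Price P = 197 - 2·(275/4) = 119/2.
Vertex's profit: (119/2 - 7)·(105/4) = 1378.1250.

1378.13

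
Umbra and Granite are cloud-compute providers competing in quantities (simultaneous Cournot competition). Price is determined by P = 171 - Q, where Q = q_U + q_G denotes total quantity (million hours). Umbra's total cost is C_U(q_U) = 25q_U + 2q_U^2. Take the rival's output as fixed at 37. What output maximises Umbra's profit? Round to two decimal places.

18.17

With the rival's output fixed at 37, Umbra's profit is π_U = (171 - 37 - q_U)q_U - (25q_U + 2q_U²) = (134 - q_U)q_U - (25q_U + 2q_U²).
∂π_U/∂q_U = 109 - 6q_U = 0, so q_U = 109/6.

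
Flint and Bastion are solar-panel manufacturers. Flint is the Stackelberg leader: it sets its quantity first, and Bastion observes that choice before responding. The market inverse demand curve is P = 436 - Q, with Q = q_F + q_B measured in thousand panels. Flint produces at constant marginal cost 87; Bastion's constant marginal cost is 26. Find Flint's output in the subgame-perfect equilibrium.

Solve by backward induction. Given q_F, the follower Bastion maximises π_B = (436 - q_F - q_B)q_B - 26q_B.
Setting the follower's marginal profit to zero, 410 - q_F - 2q_B = 0, i.e. q_B = (410 - q_F)/2.
Flint substitutes q_B(q_F) into its own profit: π_F = q_F(436 - q_F - (410 - q_F)/2) - 87q_F = (231 - (1/2)q_F)q_F - 87q_F.
Maximising: ∂π_F/∂q_F = 144 - q_F = 0, giving q_F = 144.
Then q_B = (410 - 144)/2 = 133.

144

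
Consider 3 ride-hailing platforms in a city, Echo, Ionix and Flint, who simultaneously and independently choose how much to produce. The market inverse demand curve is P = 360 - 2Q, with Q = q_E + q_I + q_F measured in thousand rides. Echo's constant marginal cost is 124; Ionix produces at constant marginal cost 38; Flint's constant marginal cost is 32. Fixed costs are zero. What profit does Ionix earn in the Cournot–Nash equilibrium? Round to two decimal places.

5050.13

Echo's profit: π_E = (360 - 2Q)q_E - (124q_E). Setting ∂π_E/∂q_E = 0: 236 - 4q_E - 2(q_I + q_F) = 0.
Ionix's profit: π_I = (360 - 2Q)q_I - (38q_I). Setting ∂π_I/∂q_I = 0: 322 - 4q_I - 2(q_E + q_F) = 0.
Flint's profit: π_F = (360 - 2Q)q_F - (32q_F). Setting ∂π_F/∂q_F = 0: 328 - 4q_F - 2(q_E + q_I) = 0.
Adding the 3 conditions: 886 − 4Q − 4Q = 0, i.e. Q = 443/4.
Back-substituting: q_E = (236 − 443/2)/2 = 29/4, q_I = (322 − 443/2)/2 = 201/4, q_F = (328 − 443/2)/2 = 213/4.
Price P = 360 - 2·(443/4) = 277/2.
Ionix's profit: (277/2 - 38)·(201/4) = 5050.1250.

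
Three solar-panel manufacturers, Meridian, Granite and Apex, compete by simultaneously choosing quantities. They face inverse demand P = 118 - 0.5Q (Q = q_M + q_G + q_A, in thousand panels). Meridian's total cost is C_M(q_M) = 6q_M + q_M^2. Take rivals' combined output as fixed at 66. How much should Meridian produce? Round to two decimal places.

With rivals' combined output fixed at 66, Meridian's profit is π_M = (118 - (1/2)·66 - (1/2)q_M)q_M - (6q_M + q_M²) = (85 - (1/2)q_M)q_M - (6q_M + q_M²).
∂π_M/∂q_M = 79 - 3q_M = 0, so q_M = 79/3.

26.33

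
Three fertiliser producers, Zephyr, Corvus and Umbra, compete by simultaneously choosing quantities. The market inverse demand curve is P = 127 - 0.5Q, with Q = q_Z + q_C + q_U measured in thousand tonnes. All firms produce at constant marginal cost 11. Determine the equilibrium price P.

A representative firm's profit is π_i = q_i(127 - 0.5Q) - 11q_i.
First-order condition (treating rivals' output as given): 116 - q_i - (1/2)·Σ_{j≠i} q_j = 0.
With identical firms every q_j equals q_i, so Σ_{j≠i} q_j = 2q_i and 116 = 2q_i, giving q_i = 58.
Total output Q = 174, so price P = 127 - (1/2)·174 = 40.

40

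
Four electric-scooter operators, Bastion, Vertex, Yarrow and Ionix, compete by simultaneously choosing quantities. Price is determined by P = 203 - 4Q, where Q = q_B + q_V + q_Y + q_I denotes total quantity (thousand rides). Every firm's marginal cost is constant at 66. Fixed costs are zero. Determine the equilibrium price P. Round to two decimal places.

93.40

A representative firm's profit is π_i = q_i(203 - 4Q) - 66q_i.
First-order condition (treating rivals' output as given): 137 - 8q_i - 4·Σ_{j≠i} q_j = 0.
By symmetry each firm produces the same amount; substituting Σ_{j≠i} q_j = 3q_i yields q_i = 137/20.
Total output Q = 137/5, so price P = 203 - 4·(137/5) = 467/5.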